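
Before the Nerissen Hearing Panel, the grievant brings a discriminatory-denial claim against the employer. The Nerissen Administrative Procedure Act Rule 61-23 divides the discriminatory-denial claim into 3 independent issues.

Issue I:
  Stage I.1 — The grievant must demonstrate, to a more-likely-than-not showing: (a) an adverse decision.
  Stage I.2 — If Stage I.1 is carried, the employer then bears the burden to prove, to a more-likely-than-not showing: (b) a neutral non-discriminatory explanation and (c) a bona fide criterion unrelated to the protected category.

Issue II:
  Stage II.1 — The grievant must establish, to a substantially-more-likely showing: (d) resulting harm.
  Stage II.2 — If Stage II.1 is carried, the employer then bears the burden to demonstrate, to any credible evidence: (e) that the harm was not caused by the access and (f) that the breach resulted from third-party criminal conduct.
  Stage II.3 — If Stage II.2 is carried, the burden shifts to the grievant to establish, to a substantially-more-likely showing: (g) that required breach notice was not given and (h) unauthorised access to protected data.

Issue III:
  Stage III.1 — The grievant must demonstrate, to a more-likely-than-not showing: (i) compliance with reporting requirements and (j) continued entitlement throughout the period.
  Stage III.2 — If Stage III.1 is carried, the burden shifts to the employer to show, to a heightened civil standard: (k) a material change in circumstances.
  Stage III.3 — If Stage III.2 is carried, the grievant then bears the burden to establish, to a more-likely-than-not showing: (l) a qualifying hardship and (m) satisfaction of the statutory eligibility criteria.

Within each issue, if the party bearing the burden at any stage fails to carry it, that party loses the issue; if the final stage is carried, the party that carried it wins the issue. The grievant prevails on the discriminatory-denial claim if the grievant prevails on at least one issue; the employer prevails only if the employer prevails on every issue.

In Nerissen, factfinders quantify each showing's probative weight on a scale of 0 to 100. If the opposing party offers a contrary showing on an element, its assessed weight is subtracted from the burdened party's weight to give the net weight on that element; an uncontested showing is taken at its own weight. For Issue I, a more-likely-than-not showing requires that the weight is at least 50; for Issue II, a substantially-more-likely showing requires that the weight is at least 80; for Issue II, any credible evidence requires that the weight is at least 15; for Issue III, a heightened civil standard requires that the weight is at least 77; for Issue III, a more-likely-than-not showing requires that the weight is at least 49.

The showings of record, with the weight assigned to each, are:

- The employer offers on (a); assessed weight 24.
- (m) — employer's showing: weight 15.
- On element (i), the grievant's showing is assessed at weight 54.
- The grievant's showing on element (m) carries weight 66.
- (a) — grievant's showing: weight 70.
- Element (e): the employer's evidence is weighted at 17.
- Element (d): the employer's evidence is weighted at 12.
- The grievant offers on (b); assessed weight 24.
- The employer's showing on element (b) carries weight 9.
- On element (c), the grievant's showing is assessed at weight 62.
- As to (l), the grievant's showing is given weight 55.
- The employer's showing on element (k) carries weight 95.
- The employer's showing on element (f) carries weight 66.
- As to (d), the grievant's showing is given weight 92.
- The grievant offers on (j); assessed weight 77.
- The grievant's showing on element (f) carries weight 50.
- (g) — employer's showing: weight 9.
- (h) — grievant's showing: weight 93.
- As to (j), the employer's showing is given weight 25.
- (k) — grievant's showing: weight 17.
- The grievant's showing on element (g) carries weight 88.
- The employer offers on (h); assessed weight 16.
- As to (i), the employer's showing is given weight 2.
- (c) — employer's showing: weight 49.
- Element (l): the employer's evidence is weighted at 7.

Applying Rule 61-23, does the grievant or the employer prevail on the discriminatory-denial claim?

— Issue I —
At Stage I.1 the grievant must meet a more-likely-than-not showing (weight is at least 50): on (a) the weight is 70 less the opposing 24 gives net 46, < 50, so (a) does not meet the standard.
  The grievant does not carry Stage I.1.
The employer prevails on this issue.
— Issue II —
Stage II.1 (grievant, a substantially-more-likely showing, weight is at least 80): (d) net 92−12=80 ≥ 80 — meets.
  All elements met. The burden passes to the employer.
Stage II.2 (employer, any credible evidence, weight is at least 15): (e) 17 ≥ 15 — meets; (f) net 66−50=16 ≥ 15 — meets.
  All elements met. The burden passes to the grievant.
Stage II.3 (grievant, a substantially-more-likely showing, weight is at least 80): (g) net 88−9=79 < 80 — fails; (h) net 93−16=77 < 80 — fails.
  Stage II.3 not carried; the grievant fails its burden.
The employer prevails on this issue.
— Issue III —
Stage III.1 — burden on grievant; standard: a more-likely-than-not showing (weight is at least 49).
    (i): 54 − 2 = 52 ≥ 49 [met]
    (j): 77 − 25 = 52 ≥ 49 [met]
  The grievant carries Stage III.1; the employer now bears the burden.
Stage III.2 — burden on employer; standard: a heightened civil standard (weight is at least 77).
    (k): 95 − 17 = 78 ≥ 77 [met]
  Stage III.2 is satisfied; the onus moves to the grievant.
Stage III.3 — burden on grievant; standard: a more-likely-than-not showing (weight is at least 49).
    (l): 55 − 7 = 48 < 49 [not met]
    (m): 66 − 15 = 51 ≥ 49 [met]
  Not every element is met, so the grievant fails to carry Stage III.3.
So the employer prevails on this issue.
Per-issue: Issue I → employer; Issue II → employer; Issue III → employer. The grievant must prevail on at least one issue; overall, the employer prevails.

employer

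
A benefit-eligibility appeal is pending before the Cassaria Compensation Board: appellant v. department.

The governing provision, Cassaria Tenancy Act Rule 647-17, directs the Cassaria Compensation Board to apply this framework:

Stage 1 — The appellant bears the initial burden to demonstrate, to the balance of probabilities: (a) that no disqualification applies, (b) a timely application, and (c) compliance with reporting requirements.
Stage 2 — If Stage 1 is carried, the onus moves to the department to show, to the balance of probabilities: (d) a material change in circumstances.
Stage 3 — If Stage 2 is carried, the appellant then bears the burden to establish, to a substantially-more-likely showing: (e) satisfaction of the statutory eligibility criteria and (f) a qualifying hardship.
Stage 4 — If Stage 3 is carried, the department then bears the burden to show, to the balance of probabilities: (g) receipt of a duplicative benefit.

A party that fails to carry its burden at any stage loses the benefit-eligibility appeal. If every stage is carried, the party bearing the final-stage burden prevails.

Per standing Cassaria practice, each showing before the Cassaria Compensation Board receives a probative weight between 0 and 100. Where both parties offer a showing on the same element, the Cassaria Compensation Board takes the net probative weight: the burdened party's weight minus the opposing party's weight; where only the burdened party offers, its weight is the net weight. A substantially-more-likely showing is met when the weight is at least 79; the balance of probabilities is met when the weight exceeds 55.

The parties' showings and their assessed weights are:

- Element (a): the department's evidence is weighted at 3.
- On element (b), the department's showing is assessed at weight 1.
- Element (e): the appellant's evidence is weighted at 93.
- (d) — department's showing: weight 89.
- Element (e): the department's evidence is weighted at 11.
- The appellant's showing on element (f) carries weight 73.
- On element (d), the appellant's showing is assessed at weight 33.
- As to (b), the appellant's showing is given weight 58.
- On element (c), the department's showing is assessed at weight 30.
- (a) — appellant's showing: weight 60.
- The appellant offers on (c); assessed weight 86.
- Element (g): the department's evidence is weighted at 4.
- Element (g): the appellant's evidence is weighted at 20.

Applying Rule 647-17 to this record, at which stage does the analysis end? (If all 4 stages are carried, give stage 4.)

stage 3

At Stage 1 the appellant must meet the balance of probabilities (weight exceeds 55): on (a) the weight is 60 less the opposing 3 gives net 57, which does exceed 55, so (a) meets the standard; on (b) the weight is 58 less the opposing 1 gives net 57, which does exceed 55, so (b) meets the standard; on (c) the weight is 86 less the opposing 30 gives net 56, which does exceed 55, so (c) meets the standard.
  All elements met. The burden passes to the department.
At Stage 2 the department must meet the balance of probabilities (weight exceeds 55): on (d) the weight is 89 less the opposing 33 gives net 56, > 55, so (d) meets the standard.
  All elements met. The burden passes to the appellant.
At Stage 3 the appellant must meet a substantially-more-likely showing (weight is at least 79): on (e) the weight is 93 less the opposing 11 gives net 82, ≥ 79, so (e) meets the standard; on (f) the weight is 73, < 79, so (f) does not meet the standard.
  Not every element is met, so the appellant fails to carry Stage 3.
So the department prevails.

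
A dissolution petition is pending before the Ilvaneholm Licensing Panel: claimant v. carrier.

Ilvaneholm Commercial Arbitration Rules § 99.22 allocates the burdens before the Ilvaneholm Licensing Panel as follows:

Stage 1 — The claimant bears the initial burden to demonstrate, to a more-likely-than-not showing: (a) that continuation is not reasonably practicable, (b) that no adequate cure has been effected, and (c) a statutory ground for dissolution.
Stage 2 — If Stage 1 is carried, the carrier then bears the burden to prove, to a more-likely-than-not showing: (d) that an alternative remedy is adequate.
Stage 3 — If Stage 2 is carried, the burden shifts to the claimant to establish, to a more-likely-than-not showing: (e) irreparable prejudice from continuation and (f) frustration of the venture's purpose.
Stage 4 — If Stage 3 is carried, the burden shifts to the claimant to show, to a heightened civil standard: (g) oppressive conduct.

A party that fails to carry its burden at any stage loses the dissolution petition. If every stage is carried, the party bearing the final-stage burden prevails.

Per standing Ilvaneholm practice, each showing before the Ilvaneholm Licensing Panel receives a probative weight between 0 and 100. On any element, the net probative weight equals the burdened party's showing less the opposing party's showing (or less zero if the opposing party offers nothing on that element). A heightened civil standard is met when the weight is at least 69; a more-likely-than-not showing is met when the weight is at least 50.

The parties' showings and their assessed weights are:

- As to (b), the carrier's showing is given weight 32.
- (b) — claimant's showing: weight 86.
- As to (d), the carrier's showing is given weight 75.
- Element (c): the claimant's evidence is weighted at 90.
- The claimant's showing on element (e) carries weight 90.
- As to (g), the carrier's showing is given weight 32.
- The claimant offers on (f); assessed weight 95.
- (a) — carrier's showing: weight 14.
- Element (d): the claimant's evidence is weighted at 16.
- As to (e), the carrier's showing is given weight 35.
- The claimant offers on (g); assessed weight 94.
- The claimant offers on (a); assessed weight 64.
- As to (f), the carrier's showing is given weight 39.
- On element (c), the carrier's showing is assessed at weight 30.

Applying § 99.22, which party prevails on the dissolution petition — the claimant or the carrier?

carrier

At Stage 1 the claimant must meet a more-likely-than-not showing (weight is at least 50): on (a) the weight is 64 less the opposing 14 gives net 50, ≥ 50, so (a) meets the standard; on (b) the weight is 86 less the opposing 32 gives net 54, ≥ 50, so (b) meets the standard; on (c) the weight is 90 less the opposing 30 gives net 60, ≥ 50, so (c) meets the standard.
  Stage 1 is satisfied; the onus moves to the carrier.
At Stage 2 the carrier must meet a more-likely-than-not showing (weight is at least 50): on (d) the weight is 75 less the opposing 16 gives net 59, which does reach 50, so (d) meets the standard.
  The carrier carries Stage 2; the claimant now bears the burden.
At Stage 3 the claimant must meet a more-likely-than-not showing (weight is at least 50): on (e) the weight is 90 less the opposing 35 gives net 55, ≥ 50, so (e) meets the standard; on (f) the weight is 95 less the opposing 39 gives net 56, ≥ 50, so (f) meets the standard.
  All elements met. The claimant retains the burden for Stage 4.
At Stage 4 the claimant must meet a heightened civil standard (weight is at least 69): on (g) the weight is 94 less the opposing 32 gives net 62, < 69, so (g) does not meet the standard.
  The claimant does not carry Stage 4.
The carrier prevails.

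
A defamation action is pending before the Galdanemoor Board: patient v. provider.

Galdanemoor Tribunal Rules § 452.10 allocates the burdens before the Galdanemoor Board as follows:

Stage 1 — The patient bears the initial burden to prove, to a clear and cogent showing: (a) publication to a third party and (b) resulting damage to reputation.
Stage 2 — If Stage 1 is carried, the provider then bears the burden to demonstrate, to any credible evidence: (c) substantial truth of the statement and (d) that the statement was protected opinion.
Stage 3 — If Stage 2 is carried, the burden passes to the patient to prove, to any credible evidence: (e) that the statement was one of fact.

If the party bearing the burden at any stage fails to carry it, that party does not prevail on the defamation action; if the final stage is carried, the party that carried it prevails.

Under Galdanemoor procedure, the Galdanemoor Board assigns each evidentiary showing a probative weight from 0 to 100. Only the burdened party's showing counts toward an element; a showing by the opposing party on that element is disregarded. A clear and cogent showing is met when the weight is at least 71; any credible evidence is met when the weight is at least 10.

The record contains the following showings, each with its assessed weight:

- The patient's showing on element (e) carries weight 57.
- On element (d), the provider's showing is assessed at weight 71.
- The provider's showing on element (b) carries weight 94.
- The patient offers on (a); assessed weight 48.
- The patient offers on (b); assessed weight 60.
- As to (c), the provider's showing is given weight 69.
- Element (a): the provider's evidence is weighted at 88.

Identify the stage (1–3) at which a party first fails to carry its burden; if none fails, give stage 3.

At Stage 1 the patient must meet a clear and cogent showing (weight is at least 71): on (a) the weight is 48 (the provider's 88 is given no effect), < 71, so (a) does not meet the standard; on (b) the weight is 60 (the provider's 94 is given no effect), < 71, so (b) does not meet the standard.
  The patient does not carry Stage 1.
The provider prevails.

stage 1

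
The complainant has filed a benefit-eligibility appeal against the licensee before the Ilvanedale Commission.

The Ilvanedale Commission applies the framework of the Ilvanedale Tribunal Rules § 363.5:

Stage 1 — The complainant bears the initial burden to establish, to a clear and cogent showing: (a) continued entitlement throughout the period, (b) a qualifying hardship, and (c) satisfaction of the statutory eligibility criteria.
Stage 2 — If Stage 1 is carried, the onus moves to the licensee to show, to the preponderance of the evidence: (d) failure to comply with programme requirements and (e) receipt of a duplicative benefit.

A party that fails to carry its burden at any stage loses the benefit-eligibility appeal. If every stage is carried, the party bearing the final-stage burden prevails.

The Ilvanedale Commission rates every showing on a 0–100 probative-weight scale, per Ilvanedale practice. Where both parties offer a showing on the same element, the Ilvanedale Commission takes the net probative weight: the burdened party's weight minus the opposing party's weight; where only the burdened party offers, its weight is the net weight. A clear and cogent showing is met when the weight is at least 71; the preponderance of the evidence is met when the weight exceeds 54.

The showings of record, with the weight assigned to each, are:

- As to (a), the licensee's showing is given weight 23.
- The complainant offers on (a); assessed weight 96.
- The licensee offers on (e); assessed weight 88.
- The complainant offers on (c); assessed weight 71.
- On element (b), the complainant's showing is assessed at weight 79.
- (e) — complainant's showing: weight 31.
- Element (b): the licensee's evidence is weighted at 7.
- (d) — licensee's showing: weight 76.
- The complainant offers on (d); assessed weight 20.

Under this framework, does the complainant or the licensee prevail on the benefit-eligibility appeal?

At Stage 1 the complainant must meet a clear and cogent showing (weight is at least 71): on (a) the weight is 96 less the opposing 23 gives net 73, ≥ 71, so (a) meets the standard; on (b) the weight is 79 less the opposing 7 gives net 72, ≥ 71, so (b) meets the standard; on (c) the weight is 71, ≥ 71, so (c) meets the standard.
  Stage 1 is satisfied; the onus moves to the licensee.
At Stage 2 the licensee must meet the preponderance of the evidence (weight exceeds 54): on (d) the weight is 76 less the opposing 20 gives net 56, which does exceed 54, so (d) meets the standard; on (e) the weight is 88 less the opposing 31 gives net 57, which does exceed 54, so (e) meets the standard.
  Stage 2 carried; the final stage is satisfied.
All stages carried — the licensee prevails.

licensee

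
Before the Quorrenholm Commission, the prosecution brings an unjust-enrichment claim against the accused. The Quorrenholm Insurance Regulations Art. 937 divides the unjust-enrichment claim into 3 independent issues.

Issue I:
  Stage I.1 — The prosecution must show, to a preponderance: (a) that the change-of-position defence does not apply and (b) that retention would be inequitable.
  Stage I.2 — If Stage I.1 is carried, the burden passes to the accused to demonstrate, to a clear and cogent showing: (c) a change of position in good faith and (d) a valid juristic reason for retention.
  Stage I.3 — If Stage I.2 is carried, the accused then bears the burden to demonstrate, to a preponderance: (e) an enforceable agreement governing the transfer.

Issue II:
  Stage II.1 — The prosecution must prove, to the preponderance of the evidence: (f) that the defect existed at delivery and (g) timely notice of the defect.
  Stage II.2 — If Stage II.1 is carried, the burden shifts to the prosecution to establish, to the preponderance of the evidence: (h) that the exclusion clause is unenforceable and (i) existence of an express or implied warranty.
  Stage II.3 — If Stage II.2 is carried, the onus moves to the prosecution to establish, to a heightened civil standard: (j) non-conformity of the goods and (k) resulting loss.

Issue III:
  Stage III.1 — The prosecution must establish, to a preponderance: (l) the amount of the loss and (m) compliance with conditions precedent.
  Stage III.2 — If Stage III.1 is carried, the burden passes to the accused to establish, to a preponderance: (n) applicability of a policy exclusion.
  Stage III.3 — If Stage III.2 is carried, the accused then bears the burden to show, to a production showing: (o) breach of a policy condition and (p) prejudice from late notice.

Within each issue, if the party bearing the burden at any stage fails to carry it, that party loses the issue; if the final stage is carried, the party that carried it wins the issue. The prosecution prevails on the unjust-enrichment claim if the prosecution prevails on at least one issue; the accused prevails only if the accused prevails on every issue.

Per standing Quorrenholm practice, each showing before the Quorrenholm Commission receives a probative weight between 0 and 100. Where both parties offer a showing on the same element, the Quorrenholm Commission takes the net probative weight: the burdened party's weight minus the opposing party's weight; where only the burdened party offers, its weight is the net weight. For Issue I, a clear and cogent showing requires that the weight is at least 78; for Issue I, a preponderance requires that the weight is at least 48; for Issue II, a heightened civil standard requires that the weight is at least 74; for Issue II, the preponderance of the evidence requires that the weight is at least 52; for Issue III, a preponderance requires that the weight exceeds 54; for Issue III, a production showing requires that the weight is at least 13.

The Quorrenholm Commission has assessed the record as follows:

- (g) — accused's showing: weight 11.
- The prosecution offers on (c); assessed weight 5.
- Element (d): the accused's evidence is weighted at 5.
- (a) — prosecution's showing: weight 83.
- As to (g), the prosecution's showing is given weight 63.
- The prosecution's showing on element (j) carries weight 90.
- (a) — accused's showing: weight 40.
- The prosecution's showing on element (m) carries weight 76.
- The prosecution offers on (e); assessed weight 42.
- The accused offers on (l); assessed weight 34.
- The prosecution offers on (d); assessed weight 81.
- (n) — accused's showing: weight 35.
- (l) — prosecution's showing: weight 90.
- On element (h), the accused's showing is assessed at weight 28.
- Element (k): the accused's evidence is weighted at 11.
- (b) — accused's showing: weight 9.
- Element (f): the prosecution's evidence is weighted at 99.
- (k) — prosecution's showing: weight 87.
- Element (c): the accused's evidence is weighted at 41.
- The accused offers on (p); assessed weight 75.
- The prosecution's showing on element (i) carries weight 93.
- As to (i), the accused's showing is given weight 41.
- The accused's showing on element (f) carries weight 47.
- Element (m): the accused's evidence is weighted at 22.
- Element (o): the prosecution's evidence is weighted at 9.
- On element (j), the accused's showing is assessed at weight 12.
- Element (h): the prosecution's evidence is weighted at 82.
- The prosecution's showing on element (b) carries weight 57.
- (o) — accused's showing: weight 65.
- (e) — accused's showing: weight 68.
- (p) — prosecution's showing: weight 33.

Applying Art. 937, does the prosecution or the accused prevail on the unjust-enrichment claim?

prosecution

— Issue I —
Stage I.1 — burden on prosecution; standard: a preponderance (weight is at least 48).
    (a): 83 − 40 = 43 < 48 [not met]
    (b): 57 − 9 = 48 ≥ 48 [met]
  The prosecution does not carry Stage I.1.
The analysis ends at Stage I.1; the accused prevails on this issue.
— Issue II —
At Stage II.1 the prosecution must meet the preponderance of the evidence (weight is at least 52): on (f) the weight is 99 less the opposing 47 gives net 52, which does reach 52, so (f) meets the standard; on (g) the weight is 63 less the opposing 11 gives net 52, ≥ 52, so (g) meets the standard.
  All elements met. The prosecution retains the burden for Stage II.2.
At Stage II.2 the prosecution must meet the preponderance of the evidence (weight is at least 52): on (h) the weight is 82 less the opposing 28 gives net 54, ≥ 52, so (h) meets the standard; on (i) the weight is 93 less the opposing 41 gives net 52, ≥ 52, so (i) meets the standard.
  Stage II.2 carried; the burden remains with the prosecution.
At Stage II.3 the prosecution must meet a heightened civil standard (weight is at least 74): on (j) the weight is 90 less the opposing 12 gives net 78, ≥ 74, so (j) meets the standard; on (k) the weight is 87 less the opposing 11 gives net 76, ≥ 74, so (k) meets the standard.
  All elements met at the final stage.
Every stage carried; the prosecution prevails on this issue.
— Issue III —
At Stage III.1 the prosecution must meet a preponderance (weight exceeds 54): on (l) the weight is 90 less the opposing 34 gives net 56, > 54, so (l) meets the standard; on (m) the weight is 76 less the opposing 22 gives net 54, which does not exceed 54, so (m) does not meet the standard.
  Not every element is met, so the prosecution fails to carry Stage III.1.
So the accused prevails on this issue.
Per-issue: Issue I → accused; Issue II → prosecution; Issue III → accused. The prosecution must prevail on at least one issue; overall, the prosecution prevails.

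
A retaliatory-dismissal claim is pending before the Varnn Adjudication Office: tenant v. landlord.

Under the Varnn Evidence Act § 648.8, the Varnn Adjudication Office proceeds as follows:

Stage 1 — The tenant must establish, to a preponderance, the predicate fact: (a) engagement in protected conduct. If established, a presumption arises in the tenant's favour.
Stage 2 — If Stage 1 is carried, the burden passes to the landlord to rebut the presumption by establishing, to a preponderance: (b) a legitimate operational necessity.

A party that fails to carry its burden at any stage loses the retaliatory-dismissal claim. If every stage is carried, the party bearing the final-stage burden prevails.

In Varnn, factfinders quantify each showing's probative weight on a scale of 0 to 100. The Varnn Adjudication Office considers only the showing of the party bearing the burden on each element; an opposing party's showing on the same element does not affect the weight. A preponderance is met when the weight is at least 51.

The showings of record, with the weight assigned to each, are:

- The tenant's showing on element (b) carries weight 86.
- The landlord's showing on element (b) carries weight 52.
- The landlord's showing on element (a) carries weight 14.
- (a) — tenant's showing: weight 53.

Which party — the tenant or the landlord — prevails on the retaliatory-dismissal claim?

landlord

Stage 1 (tenant, a preponderance, weight is at least 51): (a) 53 (landlord's 14 disregarded) ≥ 51 — meets.
  All elements met. The burden passes to the landlord.
Stage 2 (landlord, a preponderance, weight is at least 51): (b) 52 (tenant's 86 disregarded) ≥ 51 — meets.
  All elements met at the final stage.
Every stage carried; the landlord prevails.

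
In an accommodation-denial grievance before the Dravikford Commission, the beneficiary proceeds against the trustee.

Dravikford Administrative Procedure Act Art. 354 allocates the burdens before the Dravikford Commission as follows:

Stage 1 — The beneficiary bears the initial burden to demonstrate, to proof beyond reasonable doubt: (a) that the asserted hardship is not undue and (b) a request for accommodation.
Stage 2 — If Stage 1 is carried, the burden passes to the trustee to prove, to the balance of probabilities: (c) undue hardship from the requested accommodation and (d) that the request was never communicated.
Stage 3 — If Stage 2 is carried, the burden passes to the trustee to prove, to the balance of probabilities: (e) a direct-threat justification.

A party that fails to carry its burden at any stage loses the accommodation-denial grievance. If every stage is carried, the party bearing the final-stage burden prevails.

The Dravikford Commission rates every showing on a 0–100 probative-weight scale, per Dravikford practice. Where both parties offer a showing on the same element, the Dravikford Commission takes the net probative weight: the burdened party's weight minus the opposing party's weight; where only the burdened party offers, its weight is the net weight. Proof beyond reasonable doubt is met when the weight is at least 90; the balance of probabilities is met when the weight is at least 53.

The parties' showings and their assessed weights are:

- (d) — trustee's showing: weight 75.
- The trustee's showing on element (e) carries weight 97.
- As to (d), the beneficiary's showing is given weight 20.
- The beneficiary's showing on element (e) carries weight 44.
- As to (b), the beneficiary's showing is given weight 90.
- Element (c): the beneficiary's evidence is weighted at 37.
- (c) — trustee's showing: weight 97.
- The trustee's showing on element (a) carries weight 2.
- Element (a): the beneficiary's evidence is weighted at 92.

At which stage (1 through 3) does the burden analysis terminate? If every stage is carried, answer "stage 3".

stage 3

Stage 1 — burden on beneficiary; standard: proof beyond reasonable doubt (weight is at least 90).
    (a): 92 − 2 = 90 ≥ 90 [met]
    (b): 90 ≥ 90 [met]
  Stage 1 is satisfied; the onus moves to the trustee.
Stage 2 — burden on trustee; standard: the balance of probabilities (weight is at least 53).
    (c): 97 − 37 = 60 ≥ 53 [met]
    (d): 75 − 20 = 55 ≥ 53 [met]
  Stage 2 carried; the burden remains with the trustee.
Stage 3 — burden on trustee; standard: the balance of probabilities (weight is at least 53).
    (e): 97 − 44 = 53 ≥ 53 [met]
  All elements met at the final stage.
With every stage satisfied, the trustee prevails.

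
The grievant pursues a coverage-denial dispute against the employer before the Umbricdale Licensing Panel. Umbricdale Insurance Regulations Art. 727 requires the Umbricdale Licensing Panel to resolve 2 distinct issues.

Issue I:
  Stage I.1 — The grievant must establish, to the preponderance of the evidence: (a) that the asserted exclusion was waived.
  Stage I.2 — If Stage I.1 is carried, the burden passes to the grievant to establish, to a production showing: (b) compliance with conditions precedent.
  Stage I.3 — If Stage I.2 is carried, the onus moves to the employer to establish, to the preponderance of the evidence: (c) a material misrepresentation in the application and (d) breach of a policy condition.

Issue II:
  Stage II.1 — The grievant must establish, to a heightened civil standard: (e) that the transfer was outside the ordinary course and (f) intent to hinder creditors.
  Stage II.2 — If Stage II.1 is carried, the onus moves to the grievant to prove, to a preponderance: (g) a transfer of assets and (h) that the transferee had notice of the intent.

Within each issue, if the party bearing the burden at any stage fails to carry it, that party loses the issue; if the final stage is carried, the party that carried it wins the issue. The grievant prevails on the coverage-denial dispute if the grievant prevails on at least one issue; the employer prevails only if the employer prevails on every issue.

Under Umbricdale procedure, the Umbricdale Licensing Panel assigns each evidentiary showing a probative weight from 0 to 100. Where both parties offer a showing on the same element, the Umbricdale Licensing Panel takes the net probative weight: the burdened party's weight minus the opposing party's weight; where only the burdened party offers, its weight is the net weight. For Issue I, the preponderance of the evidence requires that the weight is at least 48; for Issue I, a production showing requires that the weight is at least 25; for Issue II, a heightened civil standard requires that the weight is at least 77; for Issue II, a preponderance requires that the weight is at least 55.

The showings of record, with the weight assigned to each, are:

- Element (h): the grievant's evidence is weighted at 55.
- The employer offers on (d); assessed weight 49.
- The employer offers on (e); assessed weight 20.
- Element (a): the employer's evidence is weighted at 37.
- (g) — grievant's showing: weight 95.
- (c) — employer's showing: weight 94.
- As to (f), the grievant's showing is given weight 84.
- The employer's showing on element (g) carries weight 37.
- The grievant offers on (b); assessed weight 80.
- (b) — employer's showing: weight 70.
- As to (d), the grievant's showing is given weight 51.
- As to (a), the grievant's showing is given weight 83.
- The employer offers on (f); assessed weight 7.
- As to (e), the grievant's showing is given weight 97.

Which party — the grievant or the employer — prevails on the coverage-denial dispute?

— Issue I —
At Stage I.1 the grievant must meet the preponderance of the evidence (weight is at least 48): on (a) the weight is 83 less the opposing 37 gives net 46, which does not reach 48, so (a) does not meet the standard.
  Not every element is met, so the grievant fails to carry Stage I.1.
The analysis ends at Stage I.1; the employer prevails on this issue.
— Issue II —
Stage II.1 (grievant, a heightened civil standard, weight is at least 77): (e) net 97−20=77 ≥ 77 — meets; (f) net 84−7=77 ≥ 77 — meets.
  Stage II.1 carried; the burden remains with the grievant.
Stage II.2 (grievant, a preponderance, weight is at least 55): (g) net 95−37=58 ≥ 55 — meets; (h) 55 ≥ 55 — meets.
  All elements met at the final stage.
Every stage carried; the grievant prevails on this issue.
Per-issue: Issue I → employer; Issue II → grievant. The grievant must prevail on at least one issue; overall, the grievant prevails.

grievant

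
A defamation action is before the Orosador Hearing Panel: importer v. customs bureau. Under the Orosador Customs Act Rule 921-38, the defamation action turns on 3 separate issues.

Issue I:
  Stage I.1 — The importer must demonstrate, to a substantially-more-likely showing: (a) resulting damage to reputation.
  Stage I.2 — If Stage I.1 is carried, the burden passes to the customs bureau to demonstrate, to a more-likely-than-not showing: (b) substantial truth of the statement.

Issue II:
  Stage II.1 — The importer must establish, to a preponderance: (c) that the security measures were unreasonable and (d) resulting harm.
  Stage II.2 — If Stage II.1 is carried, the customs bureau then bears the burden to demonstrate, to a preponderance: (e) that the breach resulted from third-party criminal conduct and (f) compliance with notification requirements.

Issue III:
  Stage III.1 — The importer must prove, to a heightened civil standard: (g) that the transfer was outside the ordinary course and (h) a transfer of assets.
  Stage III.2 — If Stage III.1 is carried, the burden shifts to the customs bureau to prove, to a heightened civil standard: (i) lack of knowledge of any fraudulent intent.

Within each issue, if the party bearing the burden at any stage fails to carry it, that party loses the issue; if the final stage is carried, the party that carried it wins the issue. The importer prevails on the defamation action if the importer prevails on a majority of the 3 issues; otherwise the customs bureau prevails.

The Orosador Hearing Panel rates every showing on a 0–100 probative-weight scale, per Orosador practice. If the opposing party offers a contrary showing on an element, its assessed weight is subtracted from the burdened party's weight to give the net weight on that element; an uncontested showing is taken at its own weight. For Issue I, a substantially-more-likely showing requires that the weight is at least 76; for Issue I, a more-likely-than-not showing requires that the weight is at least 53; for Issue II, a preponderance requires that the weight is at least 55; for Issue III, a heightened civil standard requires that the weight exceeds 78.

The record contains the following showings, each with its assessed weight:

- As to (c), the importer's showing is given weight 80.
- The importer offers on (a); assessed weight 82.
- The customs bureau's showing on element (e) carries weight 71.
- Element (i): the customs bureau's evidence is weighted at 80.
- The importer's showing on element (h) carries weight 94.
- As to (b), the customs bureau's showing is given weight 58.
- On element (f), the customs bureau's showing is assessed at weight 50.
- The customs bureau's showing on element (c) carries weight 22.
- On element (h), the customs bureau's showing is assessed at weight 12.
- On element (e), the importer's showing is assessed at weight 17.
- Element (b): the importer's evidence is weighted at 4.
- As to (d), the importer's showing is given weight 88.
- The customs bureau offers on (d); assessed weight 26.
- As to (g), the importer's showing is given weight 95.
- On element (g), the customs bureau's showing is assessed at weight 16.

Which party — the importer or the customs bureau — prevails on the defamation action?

customs bureau

— Issue I —
At Stage I.1 the importer must meet a substantially-more-likely showing (weight is at least 76): on (a) the weight is 82, which does reach 76, so (a) meets the standard.
  All elements met. The burden passes to the customs bureau.
At Stage I.2 the customs bureau must meet a more-likely-than-not showing (weight is at least 53): on (b) the weight is 58 less the opposing 4 gives net 54, which does reach 53, so (b) meets the standard.
  The customs bureau carries the last stage.
Every stage carried; the customs bureau prevails on this issue.
— Issue II —
Stage II.1 (importer, a preponderance, weight is at least 55): (c) net 80−22=58 ≥ 55 — meets; (d) net 88−26=62 ≥ 55 — meets.
  Stage II.1 carried; the burden shifts to the customs bureau.
Stage II.2 (customs bureau, a preponderance, weight is at least 55): (e) net 71−17=54 < 55 — fails; (f) 50 < 55 — fails.
  Not every element is met, so the customs bureau fails to carry Stage II.2.
The importer prevails on this issue.
— Issue III —
Stage III.1 — burden on importer; standard: a heightened civil standard (weight exceeds 78).
    (g): 95 − 16 = 79 > 78 [met]
    (h): 94 − 12 = 82 > 78 [met]
  The importer carries Stage III.1; the customs bureau now bears the burden.
Stage III.2 — burden on customs bureau; standard: a heightened civil standard (weight exceeds 78).
    (i): 80 > 78 [met]
  All elements met at the final stage.
All stages carried — the customs bureau prevails on this issue.
Per-issue: Issue I → customs bureau; Issue II → importer; Issue III → customs bureau. The importer must prevail on a majority of issues; overall, the customs bureau prevails.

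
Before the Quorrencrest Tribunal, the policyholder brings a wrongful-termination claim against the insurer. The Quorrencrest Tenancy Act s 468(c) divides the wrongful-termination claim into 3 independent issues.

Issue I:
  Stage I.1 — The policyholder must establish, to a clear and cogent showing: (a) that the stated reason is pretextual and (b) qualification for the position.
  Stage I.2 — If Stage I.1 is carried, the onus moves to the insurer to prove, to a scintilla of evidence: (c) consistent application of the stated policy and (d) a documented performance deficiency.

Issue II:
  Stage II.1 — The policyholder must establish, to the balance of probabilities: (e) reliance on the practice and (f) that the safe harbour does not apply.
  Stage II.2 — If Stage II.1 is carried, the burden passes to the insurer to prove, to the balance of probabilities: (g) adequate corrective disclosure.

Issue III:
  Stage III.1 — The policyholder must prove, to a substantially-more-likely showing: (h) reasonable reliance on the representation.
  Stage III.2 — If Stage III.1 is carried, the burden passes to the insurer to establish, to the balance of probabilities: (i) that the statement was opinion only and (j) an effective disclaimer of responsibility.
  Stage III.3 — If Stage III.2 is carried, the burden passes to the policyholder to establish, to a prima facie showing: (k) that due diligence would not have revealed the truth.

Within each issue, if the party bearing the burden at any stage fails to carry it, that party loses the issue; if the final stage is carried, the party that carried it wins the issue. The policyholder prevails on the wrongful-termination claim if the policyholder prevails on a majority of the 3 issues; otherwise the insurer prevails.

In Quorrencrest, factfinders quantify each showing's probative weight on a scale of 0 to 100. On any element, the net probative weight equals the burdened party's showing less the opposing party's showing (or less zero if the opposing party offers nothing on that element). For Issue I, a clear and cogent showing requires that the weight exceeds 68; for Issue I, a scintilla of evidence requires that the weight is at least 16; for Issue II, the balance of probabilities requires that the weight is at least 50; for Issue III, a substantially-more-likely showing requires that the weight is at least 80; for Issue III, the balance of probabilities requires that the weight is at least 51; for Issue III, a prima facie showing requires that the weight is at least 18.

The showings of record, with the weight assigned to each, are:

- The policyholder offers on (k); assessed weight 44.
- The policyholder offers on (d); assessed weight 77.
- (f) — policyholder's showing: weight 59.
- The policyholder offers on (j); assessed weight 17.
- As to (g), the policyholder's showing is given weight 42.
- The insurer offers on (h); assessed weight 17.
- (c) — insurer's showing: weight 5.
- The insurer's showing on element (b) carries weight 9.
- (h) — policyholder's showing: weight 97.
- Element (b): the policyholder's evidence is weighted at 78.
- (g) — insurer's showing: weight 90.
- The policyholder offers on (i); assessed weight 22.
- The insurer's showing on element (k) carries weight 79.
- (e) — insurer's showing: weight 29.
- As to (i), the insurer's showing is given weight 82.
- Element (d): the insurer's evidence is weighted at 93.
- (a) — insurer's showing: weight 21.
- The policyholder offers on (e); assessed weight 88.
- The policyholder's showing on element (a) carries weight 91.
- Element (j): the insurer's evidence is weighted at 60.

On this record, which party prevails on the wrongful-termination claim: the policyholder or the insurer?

policyholder

— Issue I —
Stage I.1 (policyholder, a clear and cogent showing, weight exceeds 68): (a) net 91−21=70 > 68 — meets; (b) net 78−9=69 > 68 — meets.
  The policyholder carries Stage I.1; the insurer now bears the burden.
Stage I.2 (insurer, a scintilla of evidence, weight is at least 16): (c) 5 < 16 — fails; (d) net 93−77=16 ≥ 16 — meets.
  Stage I.2 not carried; the insurer fails its burden.
So the policyholder prevails on this issue.
— Issue II —
Stage II.1 (policyholder, the balance of probabilities, weight is at least 50): (e) net 88−29=59 ≥ 50 — meets; (f) 59 ≥ 50 — meets.
  The policyholder carries Stage II.1; the insurer now bears the burden.
Stage II.2 (insurer, the balance of probabilities, weight is at least 50): (g) net 90−42=48 < 50 — fails.
  Stage II.2 not carried; the insurer fails its burden.
The policyholder prevails on this issue.
— Issue III —
Stage III.1 (policyholder, a substantially-more-likely showing, weight is at least 80): (h) net 97−17=80 ≥ 80 — meets.
  The policyholder carries Stage III.1; the insurer now bears the burden.
Stage III.2 (insurer, the balance of probabilities, weight is at least 51): (i) net 82−22=60 ≥ 51 — meets; (j) net 60−17=43 < 51 — fails.
  Stage III.2 not carried; the insurer fails its burden.
The policyholder prevails on this issue.
Per-issue: Issue I → policyholder; Issue II → policyholder; Issue III → policyholder. The policyholder must prevail on a majority of issues; overall, the policyholder prevails.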